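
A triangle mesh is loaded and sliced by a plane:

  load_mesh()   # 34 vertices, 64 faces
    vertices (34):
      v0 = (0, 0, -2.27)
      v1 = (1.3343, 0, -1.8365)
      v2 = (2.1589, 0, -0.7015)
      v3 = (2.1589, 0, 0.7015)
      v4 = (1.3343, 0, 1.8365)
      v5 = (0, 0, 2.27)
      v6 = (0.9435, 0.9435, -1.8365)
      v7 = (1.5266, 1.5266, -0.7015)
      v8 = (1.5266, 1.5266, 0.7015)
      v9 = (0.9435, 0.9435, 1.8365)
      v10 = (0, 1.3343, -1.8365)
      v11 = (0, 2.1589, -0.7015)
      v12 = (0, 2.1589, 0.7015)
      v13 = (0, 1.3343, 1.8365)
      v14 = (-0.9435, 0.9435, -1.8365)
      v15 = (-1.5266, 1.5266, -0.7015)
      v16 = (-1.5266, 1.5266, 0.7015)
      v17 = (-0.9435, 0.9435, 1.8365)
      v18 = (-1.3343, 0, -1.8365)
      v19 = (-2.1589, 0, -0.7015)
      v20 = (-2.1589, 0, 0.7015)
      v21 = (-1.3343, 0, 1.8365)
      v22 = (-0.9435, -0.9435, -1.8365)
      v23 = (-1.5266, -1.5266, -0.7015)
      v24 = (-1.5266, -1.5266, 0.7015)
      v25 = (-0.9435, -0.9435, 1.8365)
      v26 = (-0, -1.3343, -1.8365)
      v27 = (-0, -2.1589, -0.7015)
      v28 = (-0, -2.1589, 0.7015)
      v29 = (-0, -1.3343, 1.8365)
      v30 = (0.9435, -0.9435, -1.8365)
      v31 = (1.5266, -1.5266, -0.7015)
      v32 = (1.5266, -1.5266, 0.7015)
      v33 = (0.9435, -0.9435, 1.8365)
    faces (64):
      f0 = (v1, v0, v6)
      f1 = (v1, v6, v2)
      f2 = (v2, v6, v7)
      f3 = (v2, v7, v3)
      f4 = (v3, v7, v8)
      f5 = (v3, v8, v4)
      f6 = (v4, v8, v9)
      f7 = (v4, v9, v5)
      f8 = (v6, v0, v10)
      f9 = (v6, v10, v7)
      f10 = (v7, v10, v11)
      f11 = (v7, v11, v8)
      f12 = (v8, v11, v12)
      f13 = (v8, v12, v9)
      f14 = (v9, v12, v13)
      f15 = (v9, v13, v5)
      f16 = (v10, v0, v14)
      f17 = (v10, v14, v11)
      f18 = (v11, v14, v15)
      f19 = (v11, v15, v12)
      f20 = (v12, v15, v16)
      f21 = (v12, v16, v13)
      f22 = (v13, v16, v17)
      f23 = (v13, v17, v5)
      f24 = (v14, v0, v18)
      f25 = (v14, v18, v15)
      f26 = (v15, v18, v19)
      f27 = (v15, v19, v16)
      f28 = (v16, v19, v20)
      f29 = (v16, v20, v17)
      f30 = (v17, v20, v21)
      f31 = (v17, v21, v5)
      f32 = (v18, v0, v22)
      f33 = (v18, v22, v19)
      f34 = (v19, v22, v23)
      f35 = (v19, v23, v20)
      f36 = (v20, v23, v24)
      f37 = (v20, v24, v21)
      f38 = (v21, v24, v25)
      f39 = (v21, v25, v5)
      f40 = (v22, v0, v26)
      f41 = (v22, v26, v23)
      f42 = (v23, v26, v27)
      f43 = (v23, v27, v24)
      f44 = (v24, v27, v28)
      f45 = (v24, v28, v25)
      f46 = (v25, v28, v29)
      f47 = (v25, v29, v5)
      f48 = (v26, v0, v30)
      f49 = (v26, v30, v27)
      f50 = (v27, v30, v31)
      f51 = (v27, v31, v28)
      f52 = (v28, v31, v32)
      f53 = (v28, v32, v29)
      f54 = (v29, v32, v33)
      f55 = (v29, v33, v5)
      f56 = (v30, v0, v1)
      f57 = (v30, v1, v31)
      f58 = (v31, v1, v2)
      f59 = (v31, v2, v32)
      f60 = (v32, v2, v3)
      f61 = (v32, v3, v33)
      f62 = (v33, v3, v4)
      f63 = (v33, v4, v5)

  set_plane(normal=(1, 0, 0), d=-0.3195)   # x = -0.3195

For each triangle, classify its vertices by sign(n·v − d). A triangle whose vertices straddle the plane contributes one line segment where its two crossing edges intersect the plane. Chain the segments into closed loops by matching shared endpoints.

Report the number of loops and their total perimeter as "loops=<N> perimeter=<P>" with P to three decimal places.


loops=1 perimeter=13.419

Straddling triangles (20 of 64):
  (v10,v0,v14) [++-] → (-0.3195, 0.3195, -2.1232)–(-0.3195, 1.20196, -1.8365)  len=0.9279
  (v10,v14,v11) [+-+] → (-0.3195, 1.20196, -1.8365)–(-0.3195, 1.74733, -1.08585)  len=0.9278
  (v11,v14,v15) [+--] → (-0.3195, 1.74733, -1.08585)–(-0.3195, 2.02657, -0.7015)  len=0.4751
  (v11,v15,v12) [+-+] → (-0.3195, 2.02657, -0.7015)–(-0.3195, 2.02657, 0.407868)  len=1.1094
  (v12,v15,v16) [+--] → (-0.3195, 2.02657, 0.407868)–(-0.3195, 2.02657, 0.7015)  len=0.2936
  (v12,v16,v13) [+-+] → (-0.3195, 2.02657, 0.7015)–(-0.3195, 1.37455, 1.59896)  len=1.1093
  (v13,v16,v17) [+--] → (-0.3195, 1.37455, 1.59896)–(-0.3195, 1.20196, 1.8365)  len=0.2936
  (v13,v17,v5) [+-+] → (-0.3195, 1.20196, 1.8365)–(-0.3195, 0.3195, 2.1232)  len=0.9279
  (v14,v0,v18) [-+-] → (-0.3195, 0.3195, -2.1232)–(-0.3195, 0, -2.1662)  len=0.3224
  (v17,v21,v5) [--+] → (-0.3195, 0, 2.1662)–(-0.3195, 0.3195, 2.1232)  len=0.3224
  (v18,v0,v22) [-+-] → (-0.3195, 0, -2.1662)–(-0.3195, -0.3195, -2.1232)  len=0.3224
  (v21,v25,v5) [--+] → (-0.3195, -0.3195, 2.1232)–(-0.3195, 0, 2.1662)  len=0.3224
  (v22,v0,v26) [-++] → (-0.3195, -0.3195, -2.1232)–(-0.3195, -1.20196, -1.8365)  len=0.9279
  (v22,v26,v23) [-+-] → (-0.3195, -1.20196, -1.8365)–(-0.3195, -1.37455, -1.59896)  len=0.2936
  (v23,v26,v27) [-++] → (-0.3195, -1.37455, -1.59896)–(-0.3195, -2.02657, -0.7015)  len=1.1093
  (v23,v27,v24) [-+-] → (-0.3195, -2.02657, -0.7015)–(-0.3195, -2.02657, -0.407868)  len=0.2936
  (v24,v27,v28) [-++] → (-0.3195, -2.02657, -0.407868)–(-0.3195, -2.02657, 0.7015)  len=1.1094
  (v24,v28,v25) [-+-] → (-0.3195, -2.02657, 0.7015)–(-0.3195, -1.74733, 1.08585)  len=0.4751
  (v25,v28,v29) [-++] → (-0.3195, -1.74733, 1.08585)–(-0.3195, -1.20196, 1.8365)  len=0.9278
  (v25,v29,v5) [-++] → (-0.3195, -1.20196, 1.8365)–(-0.3195, -0.3195, 2.1232)  len=0.9279

Chained into 1 loop(s):
  loop 1: 20 segments, perimeter = 13.4187
Total perimeter = 13.419


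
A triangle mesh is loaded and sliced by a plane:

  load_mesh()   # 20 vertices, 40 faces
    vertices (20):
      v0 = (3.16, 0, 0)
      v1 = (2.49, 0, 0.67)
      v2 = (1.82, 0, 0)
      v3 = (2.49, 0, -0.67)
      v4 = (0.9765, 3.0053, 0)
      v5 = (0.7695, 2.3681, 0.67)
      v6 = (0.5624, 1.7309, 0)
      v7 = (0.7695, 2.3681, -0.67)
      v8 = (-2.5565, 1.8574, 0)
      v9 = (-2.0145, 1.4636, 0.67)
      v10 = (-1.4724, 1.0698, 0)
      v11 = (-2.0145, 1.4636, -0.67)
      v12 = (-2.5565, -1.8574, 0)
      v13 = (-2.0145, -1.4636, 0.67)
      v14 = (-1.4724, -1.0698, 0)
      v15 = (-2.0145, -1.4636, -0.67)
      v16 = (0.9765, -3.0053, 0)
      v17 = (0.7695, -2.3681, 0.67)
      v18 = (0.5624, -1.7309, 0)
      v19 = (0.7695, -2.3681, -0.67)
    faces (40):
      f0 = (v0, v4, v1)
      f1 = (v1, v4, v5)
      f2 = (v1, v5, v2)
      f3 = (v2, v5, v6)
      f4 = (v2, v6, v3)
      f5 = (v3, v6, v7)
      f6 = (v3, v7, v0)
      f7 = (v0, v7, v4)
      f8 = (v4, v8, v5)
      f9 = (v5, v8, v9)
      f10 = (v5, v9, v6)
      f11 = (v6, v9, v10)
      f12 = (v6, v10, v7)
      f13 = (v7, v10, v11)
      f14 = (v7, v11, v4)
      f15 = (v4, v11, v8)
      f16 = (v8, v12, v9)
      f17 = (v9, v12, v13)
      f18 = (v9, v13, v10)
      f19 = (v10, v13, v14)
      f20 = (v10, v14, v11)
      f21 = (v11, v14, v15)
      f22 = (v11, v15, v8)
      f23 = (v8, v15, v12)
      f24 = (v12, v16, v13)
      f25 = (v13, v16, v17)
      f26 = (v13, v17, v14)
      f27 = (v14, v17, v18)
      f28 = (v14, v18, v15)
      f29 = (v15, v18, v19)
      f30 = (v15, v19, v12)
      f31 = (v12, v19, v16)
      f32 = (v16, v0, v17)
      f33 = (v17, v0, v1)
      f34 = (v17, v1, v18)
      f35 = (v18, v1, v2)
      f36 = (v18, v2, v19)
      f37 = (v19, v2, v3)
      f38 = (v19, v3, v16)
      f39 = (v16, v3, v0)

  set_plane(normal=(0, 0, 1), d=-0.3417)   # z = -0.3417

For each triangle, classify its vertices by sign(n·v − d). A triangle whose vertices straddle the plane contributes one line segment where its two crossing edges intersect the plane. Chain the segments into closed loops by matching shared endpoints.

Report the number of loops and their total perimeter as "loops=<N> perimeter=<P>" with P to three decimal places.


Straddling triangles (20 of 40):
  (v2,v6,v3) [++-] → (1.54548, 0.848141, -0.3417)–(2.1617, 0, -0.3417)  len=1.0484
  (v3,v6,v7) [-+-] → (1.54548, 0.848141, -0.3417)–(0.668021, 2.05587, -0.3417)  len=1.4928
  (v3,v7,v0) [--+] → (1.94085, 1.20773, -0.3417)–(2.8183, 0, -0.3417)  len=1.4928
  (v0,v7,v4) [+-+] → (1.94084, 1.20773, -0.3417)–(0.87093, 2.68033, -0.3417)  len=1.8202
  (v6,v10,v7) [++-] → (-0.329031, 1.73193, -0.3417)–(0.668021, 2.05587, -0.3417)  len=1.0484
  (v7,v10,v11) [-+-] → (-0.329031, 1.73193, -0.3417)–(-1.74887, 1.27064, -0.3417)  len=1.4929
  (v7,v11,v4) [--+] → (-0.54891, 2.21903, -0.3417)–(0.87093, 2.68033, -0.3417)  len=1.4929
  (v4,v11,v8) [+-+] → (-0.54891, 2.21903, -0.3417)–(-2.28008, 1.65656, -0.3417)  len=1.8203
  (v10,v14,v11) [++-] → (-1.74887, 0.222234, -0.3417)–(-1.74887, 1.27064, -0.3417)  len=1.0484
  (v11,v14,v15) [-+-] → (-1.74887, 0.222234, -0.3417)–(-1.74887, -1.27064, -0.3417)  len=1.4929
  (v11,v15,v8) [--+] → (-2.28008, 0.16369, -0.3417)–(-2.28008, 1.65656, -0.3417)  len=1.4929
  (v8,v15,v12) [+-+] → (-2.28008, 0.16369, -0.3417)–(-2.28008, -1.65656, -0.3417)  len=1.8203
  (v14,v18,v15) [++-] → (-0.751819, -1.59458, -0.3417)–(-1.74887, -1.27064, -0.3417)  len=1.0484
  (v15,v18,v19) [-+-] → (-0.751819, -1.59458, -0.3417)–(0.668021, -2.05587, -0.3417)  len=1.4929
  (v15,v19,v12) [--+] → (-0.86024, -2.11786, -0.3417)–(-2.28008, -1.65656, -0.3417)  len=1.4929
  (v12,v19,v16) [+-+] → (-0.86024, -2.11786, -0.3417)–(0.87093, -2.68033, -0.3417)  len=1.8203
  (v18,v2,v19) [++-] → (1.28425, -1.20773, -0.3417)–(0.668021, -2.05587, -0.3417)  len=1.0484
  (v19,v2,v3) [-+-] → (1.28424, -1.20773, -0.3417)–(2.1617, 0, -0.3417)  len=1.4928
  (v19,v3,v16) [--+] → (1.74839, -1.4726, -0.3417)–(0.87093, -2.68033, -0.3417)  len=1.4928
  (v16,v3,v0) [+-+] → (1.74839, -1.4726, -0.3417)–(2.8183, 0, -0.3417)  len=1.8202

Chained into 2 loop(s):
  loop 1: 10 segments, perimeter = 12.7062
  loop 2: 10 segments, perimeter = 16.5656
Total perimeter = 29.272

loops=2 perimeter=29.272


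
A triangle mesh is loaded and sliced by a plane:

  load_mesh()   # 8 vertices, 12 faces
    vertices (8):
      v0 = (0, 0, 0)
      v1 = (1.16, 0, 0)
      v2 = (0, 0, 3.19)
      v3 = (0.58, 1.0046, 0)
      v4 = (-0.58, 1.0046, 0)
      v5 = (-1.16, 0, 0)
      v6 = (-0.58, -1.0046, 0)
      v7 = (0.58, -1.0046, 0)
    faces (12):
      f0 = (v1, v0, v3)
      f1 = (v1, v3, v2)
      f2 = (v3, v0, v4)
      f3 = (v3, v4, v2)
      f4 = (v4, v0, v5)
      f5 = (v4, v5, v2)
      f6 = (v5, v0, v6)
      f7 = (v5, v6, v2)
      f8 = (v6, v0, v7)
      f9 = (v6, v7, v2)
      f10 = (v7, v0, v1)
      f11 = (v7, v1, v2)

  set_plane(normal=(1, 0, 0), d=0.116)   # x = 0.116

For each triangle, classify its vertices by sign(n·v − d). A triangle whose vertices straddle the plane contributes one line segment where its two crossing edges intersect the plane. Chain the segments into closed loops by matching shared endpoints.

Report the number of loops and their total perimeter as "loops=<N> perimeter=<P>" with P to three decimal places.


Straddling triangles (8 of 12):
  (v1,v0,v3) [+-+] → (0.116, 0, 0)–(0.116, 0.20092, 0)  len=0.2009
  (v1,v3,v2) [++-] → (0.116, 0.20092, 2.552)–(0.116, 0, 2.871)  len=0.3770
  (v3,v0,v4) [+--] → (0.116, 0.20092, 0)–(0.116, 1.0046, 0)  len=0.8037
  (v3,v4,v2) [+--] → (0.116, 1.0046, 0)–(0.116, 0.20092, 2.552)  len=2.6756
  (v6,v0,v7) [--+] → (0.116, -0.20092, 0)–(0.116, -1.0046, 0)  len=0.8037
  (v6,v7,v2) [-+-] → (0.116, -1.0046, 0)–(0.116, -0.20092, 2.552)  len=2.6756
  (v7,v0,v1) [+-+] → (0.116, -0.20092, 0)–(0.116, 0, 0)  len=0.2009
  (v7,v1,v2) [++-] → (0.116, 0, 2.871)–(0.116, -0.20092, 2.552)  len=0.3770

Chained into 1 loop(s):
  loop 1: 8 segments, perimeter = 8.1143
Total perimeter = 8.114

loops=1 perimeter=8.114


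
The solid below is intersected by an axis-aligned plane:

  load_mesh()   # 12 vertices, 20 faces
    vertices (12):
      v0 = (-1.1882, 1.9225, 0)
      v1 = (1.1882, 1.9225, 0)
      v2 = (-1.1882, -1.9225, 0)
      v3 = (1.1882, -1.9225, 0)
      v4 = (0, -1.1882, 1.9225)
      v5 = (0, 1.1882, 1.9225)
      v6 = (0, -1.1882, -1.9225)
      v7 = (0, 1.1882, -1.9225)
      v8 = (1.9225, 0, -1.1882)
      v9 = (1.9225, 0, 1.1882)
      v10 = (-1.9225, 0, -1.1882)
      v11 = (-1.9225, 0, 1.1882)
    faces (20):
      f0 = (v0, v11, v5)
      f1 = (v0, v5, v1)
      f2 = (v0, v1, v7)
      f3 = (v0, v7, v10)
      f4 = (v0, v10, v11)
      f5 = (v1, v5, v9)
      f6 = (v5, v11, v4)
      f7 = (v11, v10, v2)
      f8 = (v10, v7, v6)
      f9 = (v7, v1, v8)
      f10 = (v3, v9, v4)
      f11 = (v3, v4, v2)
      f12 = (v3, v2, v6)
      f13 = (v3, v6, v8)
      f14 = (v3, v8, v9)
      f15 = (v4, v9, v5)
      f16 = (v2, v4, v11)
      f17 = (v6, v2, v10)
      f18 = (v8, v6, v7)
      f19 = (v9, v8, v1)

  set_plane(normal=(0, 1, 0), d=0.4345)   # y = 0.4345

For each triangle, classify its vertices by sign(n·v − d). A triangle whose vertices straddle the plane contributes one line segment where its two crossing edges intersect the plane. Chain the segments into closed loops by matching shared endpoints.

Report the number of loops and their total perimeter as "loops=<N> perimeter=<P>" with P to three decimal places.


Straddling triangles (10 of 20):
  (v0,v11,v5) [+-+] → (-1.75654, 0.4345, 0.919658)–(-1.21948, 0.4345, 1.45672)  len=0.7595
  (v0,v7,v10) [++-] → (-1.21948, 0.4345, -1.45672)–(-1.75654, 0.4345, -0.919658)  len=0.7595
  (v0,v10,v11) [+--] → (-1.75654, 0.4345, -0.919658)–(-1.75654, 0.4345, 0.919658)  len=1.8393
  (v1,v5,v9) [++-] → (1.21948, 0.4345, 1.45672)–(1.75654, 0.4345, 0.919658)  len=0.7595
  (v5,v11,v4) [+--] → (-1.21948, 0.4345, 1.45672)–(0, 0.4345, 1.9225)  len=1.3054
  (v10,v7,v6) [-+-] → (-1.21948, 0.4345, -1.45672)–(0, 0.4345, -1.9225)  len=1.3054
  (v7,v1,v8) [++-] → (1.75654, 0.4345, -0.919658)–(1.21948, 0.4345, -1.45672)  len=0.7595
  (v4,v9,v5) [--+] → (1.21948, 0.4345, 1.45672)–(0, 0.4345, 1.9225)  len=1.3054
  (v8,v6,v7) [--+] → (0, 0.4345, -1.9225)–(1.21948, 0.4345, -1.45672)  len=1.3054
  (v9,v8,v1) [--+] → (1.75654, 0.4345, -0.919658)–(1.75654, 0.4345, 0.919658)  len=1.8393

Chained into 1 loop(s):
  loop 1: 10 segments, perimeter = 11.9383
Total perimeter = 11.938

loops=1 perimeter=11.938


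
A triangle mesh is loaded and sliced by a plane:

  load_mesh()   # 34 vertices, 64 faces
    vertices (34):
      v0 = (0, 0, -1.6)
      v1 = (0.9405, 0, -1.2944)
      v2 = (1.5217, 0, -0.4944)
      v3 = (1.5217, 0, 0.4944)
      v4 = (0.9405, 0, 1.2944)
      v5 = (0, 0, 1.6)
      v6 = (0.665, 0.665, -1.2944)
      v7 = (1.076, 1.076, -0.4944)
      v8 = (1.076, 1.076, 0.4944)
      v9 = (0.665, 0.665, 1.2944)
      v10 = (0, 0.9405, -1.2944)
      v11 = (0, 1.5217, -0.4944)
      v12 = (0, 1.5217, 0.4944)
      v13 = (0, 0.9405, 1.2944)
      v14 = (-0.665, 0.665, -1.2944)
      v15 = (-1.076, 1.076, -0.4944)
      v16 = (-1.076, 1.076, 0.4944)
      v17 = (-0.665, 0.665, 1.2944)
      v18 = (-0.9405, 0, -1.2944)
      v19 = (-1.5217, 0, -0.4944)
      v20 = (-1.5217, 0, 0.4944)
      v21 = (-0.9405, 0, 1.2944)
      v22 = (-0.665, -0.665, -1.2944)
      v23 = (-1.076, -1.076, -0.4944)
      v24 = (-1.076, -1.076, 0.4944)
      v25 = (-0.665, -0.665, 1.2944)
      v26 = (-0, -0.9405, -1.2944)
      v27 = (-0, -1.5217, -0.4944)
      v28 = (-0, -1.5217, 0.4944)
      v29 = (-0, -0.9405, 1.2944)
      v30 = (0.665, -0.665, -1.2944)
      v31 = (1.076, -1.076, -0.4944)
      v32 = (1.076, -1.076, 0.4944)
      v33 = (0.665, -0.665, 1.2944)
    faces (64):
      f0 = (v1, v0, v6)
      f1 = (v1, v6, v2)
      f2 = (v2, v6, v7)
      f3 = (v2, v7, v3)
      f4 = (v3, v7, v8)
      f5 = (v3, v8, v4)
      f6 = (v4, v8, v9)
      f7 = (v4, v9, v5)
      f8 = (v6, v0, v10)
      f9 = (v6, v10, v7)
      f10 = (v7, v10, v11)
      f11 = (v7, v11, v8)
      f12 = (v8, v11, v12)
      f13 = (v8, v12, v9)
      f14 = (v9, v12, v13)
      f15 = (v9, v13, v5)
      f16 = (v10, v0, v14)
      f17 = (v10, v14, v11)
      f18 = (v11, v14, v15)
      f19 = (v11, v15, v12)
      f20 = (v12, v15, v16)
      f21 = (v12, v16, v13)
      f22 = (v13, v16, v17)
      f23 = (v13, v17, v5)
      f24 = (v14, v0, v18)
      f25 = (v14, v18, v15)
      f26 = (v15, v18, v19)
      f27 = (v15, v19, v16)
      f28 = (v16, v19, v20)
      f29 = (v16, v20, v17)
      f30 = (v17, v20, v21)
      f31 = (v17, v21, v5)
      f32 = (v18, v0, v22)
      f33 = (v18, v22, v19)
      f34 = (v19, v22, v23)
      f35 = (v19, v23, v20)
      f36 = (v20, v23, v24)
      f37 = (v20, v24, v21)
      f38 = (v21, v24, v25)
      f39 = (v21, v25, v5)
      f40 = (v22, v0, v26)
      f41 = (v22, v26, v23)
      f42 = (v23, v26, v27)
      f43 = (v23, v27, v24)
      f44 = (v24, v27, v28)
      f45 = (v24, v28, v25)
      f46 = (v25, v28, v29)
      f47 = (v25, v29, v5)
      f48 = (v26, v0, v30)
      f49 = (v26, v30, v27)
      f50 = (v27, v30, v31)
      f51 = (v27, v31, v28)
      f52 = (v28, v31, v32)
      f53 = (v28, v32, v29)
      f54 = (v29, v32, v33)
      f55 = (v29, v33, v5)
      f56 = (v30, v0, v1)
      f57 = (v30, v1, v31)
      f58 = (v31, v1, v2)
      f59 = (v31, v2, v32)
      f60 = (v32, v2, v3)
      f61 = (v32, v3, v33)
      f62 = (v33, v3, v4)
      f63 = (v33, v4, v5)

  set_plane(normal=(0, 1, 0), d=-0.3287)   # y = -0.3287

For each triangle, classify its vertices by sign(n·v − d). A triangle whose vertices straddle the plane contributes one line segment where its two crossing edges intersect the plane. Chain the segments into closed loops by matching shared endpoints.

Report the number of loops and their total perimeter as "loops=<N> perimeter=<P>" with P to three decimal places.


loops=1 perimeter=9.260

Straddling triangles (20 of 64):
  (v18,v0,v22) [++-] → (-0.3287, -0.3287, -1.44895)–(-0.804324, -0.3287, -1.2944)  len=0.5001
  (v18,v22,v19) [+-+] → (-0.804324, -0.3287, -1.2944)–(-1.09825, -0.3287, -0.889829)  len=0.5001
  (v19,v22,v23) [+--] → (-1.09825, -0.3287, -0.889829)–(-1.38555, -0.3287, -0.4944)  len=0.4888
  (v19,v23,v20) [+-+] → (-1.38555, -0.3287, -0.4944)–(-1.38555, -0.3287, 0.192338)  len=0.6867
  (v20,v23,v24) [+--] → (-1.38555, -0.3287, 0.192338)–(-1.38555, -0.3287, 0.4944)  len=0.3021
  (v20,v24,v21) [+-+] → (-1.38555, -0.3287, 0.4944)–(-0.981893, -0.3287, 1.05001)  len=0.6868
  (v21,v24,v25) [+--] → (-0.981893, -0.3287, 1.05001)–(-0.804324, -0.3287, 1.2944)  len=0.3021
  (v21,v25,v5) [+-+] → (-0.804324, -0.3287, 1.2944)–(-0.3287, -0.3287, 1.44895)  len=0.5001
  (v22,v0,v26) [-+-] → (-0.3287, -0.3287, -1.44895)–(0, -0.3287, -1.49319)  len=0.3317
  (v25,v29,v5) [--+] → (0, -0.3287, 1.49319)–(-0.3287, -0.3287, 1.44895)  len=0.3317
  (v26,v0,v30) [-+-] → (0, -0.3287, -1.49319)–(0.3287, -0.3287, -1.44895)  len=0.3317
  (v29,v33,v5) [--+] → (0.3287, -0.3287, 1.44895)–(0, -0.3287, 1.49319)  len=0.3317
  (v30,v0,v1) [-++] → (0.3287, -0.3287, -1.44895)–(0.804324, -0.3287, -1.2944)  len=0.5001
  (v30,v1,v31) [-+-] → (0.804324, -0.3287, -1.2944)–(0.981893, -0.3287, -1.05001)  len=0.3021
  (v31,v1,v2) [-++] → (0.981893, -0.3287, -1.05001)–(1.38555, -0.3287, -0.4944)  len=0.6868
  (v31,v2,v32) [-+-] → (1.38555, -0.3287, -0.4944)–(1.38555, -0.3287, -0.192338)  len=0.3021
  (v32,v2,v3) [-++] → (1.38555, -0.3287, -0.192338)–(1.38555, -0.3287, 0.4944)  len=0.6867
  (v32,v3,v33) [-+-] → (1.38555, -0.3287, 0.4944)–(1.09825, -0.3287, 0.889829)  len=0.4888
  (v33,v3,v4) [-++] → (1.09825, -0.3287, 0.889829)–(0.804324, -0.3287, 1.2944)  len=0.5001
  (v33,v4,v5) [-++] → (0.804324, -0.3287, 1.2944)–(0.3287, -0.3287, 1.44895)  len=0.5001

Chained into 1 loop(s):
  loop 1: 20 segments, perimeter = 9.2601
Total perimeter = 9.260


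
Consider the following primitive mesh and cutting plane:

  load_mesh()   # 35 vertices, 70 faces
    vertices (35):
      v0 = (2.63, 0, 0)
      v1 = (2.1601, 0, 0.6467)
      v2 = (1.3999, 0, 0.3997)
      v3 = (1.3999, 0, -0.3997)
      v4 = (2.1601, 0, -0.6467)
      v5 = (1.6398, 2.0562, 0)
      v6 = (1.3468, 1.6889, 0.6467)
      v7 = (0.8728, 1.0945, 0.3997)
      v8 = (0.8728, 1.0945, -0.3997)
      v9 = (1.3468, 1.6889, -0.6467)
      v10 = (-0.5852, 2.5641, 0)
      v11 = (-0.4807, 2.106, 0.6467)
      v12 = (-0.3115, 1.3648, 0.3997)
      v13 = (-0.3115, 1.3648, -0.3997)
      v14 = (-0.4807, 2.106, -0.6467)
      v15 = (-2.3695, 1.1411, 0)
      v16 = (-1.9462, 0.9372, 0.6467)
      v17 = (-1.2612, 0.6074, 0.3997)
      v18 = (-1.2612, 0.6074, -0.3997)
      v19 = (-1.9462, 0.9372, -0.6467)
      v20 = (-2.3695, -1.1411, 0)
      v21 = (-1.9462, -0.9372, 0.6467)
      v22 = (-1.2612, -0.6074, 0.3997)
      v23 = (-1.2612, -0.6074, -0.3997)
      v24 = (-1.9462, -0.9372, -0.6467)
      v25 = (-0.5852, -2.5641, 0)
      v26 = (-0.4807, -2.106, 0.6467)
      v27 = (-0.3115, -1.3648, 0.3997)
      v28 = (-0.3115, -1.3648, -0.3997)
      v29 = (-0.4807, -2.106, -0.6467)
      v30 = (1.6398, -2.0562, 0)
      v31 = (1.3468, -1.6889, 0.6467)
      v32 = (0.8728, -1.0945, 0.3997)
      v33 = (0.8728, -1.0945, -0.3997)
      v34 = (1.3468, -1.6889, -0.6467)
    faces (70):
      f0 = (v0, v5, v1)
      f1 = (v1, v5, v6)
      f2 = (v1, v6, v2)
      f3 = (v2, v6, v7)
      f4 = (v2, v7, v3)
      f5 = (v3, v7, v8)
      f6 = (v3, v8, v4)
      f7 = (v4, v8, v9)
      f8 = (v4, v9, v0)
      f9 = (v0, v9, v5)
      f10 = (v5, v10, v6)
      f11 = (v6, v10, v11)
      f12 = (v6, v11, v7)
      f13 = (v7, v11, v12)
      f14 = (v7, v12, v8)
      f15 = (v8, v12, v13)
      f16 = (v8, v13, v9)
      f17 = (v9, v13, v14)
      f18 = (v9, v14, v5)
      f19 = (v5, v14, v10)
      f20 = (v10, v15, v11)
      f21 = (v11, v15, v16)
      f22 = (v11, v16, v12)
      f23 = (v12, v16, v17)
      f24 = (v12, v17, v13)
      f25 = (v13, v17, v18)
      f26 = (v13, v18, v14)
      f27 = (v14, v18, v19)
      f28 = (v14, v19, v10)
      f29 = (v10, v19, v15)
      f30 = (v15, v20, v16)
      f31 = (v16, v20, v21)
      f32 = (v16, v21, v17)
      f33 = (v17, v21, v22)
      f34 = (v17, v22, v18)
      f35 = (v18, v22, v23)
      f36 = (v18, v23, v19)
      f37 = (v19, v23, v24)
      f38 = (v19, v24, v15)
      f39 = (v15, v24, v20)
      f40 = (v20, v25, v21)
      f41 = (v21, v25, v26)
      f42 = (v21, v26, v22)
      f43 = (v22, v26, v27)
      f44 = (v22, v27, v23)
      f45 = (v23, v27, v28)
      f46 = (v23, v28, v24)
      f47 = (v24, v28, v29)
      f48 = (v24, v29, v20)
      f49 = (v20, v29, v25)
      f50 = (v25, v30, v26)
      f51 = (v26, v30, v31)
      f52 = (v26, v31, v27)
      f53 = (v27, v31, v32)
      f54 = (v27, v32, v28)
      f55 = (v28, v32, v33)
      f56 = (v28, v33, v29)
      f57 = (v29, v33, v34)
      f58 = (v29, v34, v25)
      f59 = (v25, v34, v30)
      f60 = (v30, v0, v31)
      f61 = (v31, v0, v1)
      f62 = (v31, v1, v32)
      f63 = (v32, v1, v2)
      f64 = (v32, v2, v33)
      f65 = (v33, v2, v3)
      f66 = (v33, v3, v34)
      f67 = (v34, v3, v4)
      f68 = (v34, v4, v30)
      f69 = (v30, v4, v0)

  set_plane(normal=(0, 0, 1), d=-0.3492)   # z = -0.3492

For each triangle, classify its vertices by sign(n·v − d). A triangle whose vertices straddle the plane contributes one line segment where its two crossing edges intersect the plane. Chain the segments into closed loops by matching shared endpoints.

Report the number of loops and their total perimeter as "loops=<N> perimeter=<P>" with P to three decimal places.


Straddling triangles (28 of 70):
  (v2,v7,v3) [++-] → (1.3666, 0.0691422, -0.3492)–(1.3999, 0, -0.3492)  len=0.0767
  (v3,v7,v8) [-+-] → (1.3666, 0.0691422, -0.3492)–(0.8728, 1.0945, -0.3492)  len=1.1381
  (v4,v9,v0) [--+] → (1.93711, 0.911959, -0.3492)–(2.37627, 0, -0.3492)  len=1.0122
  (v0,v9,v5) [+-+] → (1.93711, 0.911959, -0.3492)–(1.48159, 1.85787, -0.3492)  len=1.0499
  (v7,v12,v8) [++-] → (0.797985, 1.11158, -0.3492)–(0.8728, 1.0945, -0.3492)  len=0.0767
  (v8,v12,v13) [-+-] → (0.797985, 1.11158, -0.3492)–(-0.3115, 1.3648, -0.3492)  len=1.1380
  (v9,v14,v5) [--+] → (0.494789, 2.08309, -0.3492)–(1.48159, 1.85787, -0.3492)  len=1.0122
  (v5,v14,v10) [+-+] → (0.494789, 2.08309, -0.3492)–(-0.528773, 2.31674, -0.3492)  len=1.0499
  (v12,v17,v13) [++-] → (-0.371495, 1.31695, -0.3492)–(-0.3115, 1.3648, -0.3492)  len=0.0767
  (v13,v17,v18) [-+-] → (-0.371495, 1.31695, -0.3492)–(-1.2612, 0.6074, -0.3492)  len=1.1380
  (v14,v19,v10) [--+] → (-1.3201, 1.68562, -0.3492)–(-0.528773, 2.31674, -0.3492)  len=1.0122
  (v10,v19,v15) [+-+] → (-1.3201, 1.68562, -0.3492)–(-2.14093, 1.031, -0.3492)  len=1.0499
  (v17,v22,v18) [++-] → (-1.2612, 0.530658, -0.3492)–(-1.2612, 0.6074, -0.3492)  len=0.0767
  (v18,v22,v23) [-+-] → (-1.2612, 0.530658, -0.3492)–(-1.2612, -0.6074, -0.3492)  len=1.1381
  (v19,v24,v15) [--+] → (-2.14093, 0.0188758, -0.3492)–(-2.14093, 1.031, -0.3492)  len=1.0121
  (v15,v24,v20) [+-+] → (-2.14093, 0.0188758, -0.3492)–(-2.14093, -1.031, -0.3492)  len=1.0499
  (v22,v27,v23) [++-] → (-1.20121, -0.655247, -0.3492)–(-1.2612, -0.6074, -0.3492)  len=0.0767
  (v23,v27,v28) [-+-] → (-1.20121, -0.655247, -0.3492)–(-0.3115, -1.3648, -0.3492)  len=1.1380
  (v24,v29,v20) [--+] → (-1.3496, -1.66212, -0.3492)–(-2.14093, -1.031, -0.3492)  len=1.0122
  (v20,v29,v25) [+-+] → (-1.3496, -1.66212, -0.3492)–(-0.528773, -2.31674, -0.3492)  len=1.0499
  (v27,v32,v28) [++-] → (-0.236685, -1.34772, -0.3492)–(-0.3115, -1.3648, -0.3492)  len=0.0767
  (v28,v32,v33) [-+-] → (-0.236685, -1.34772, -0.3492)–(0.8728, -1.0945, -0.3492)  len=1.1380
  (v29,v34,v25) [--+] → (0.458026, -2.09152, -0.3492)–(-0.528773, -2.31674, -0.3492)  len=1.0122
  (v25,v34,v30) [+-+] → (0.458026, -2.09152, -0.3492)–(1.48159, -1.85787, -0.3492)  len=1.0499
  (v32,v2,v33) [++-] → (0.906098, -1.02536, -0.3492)–(0.8728, -1.0945, -0.3492)  len=0.0767
  (v33,v2,v3) [-+-] → (0.906098, -1.02536, -0.3492)–(1.3999, 0, -0.3492)  len=1.1381
  (v34,v4,v30) [--+] → (1.92075, -0.945909, -0.3492)–(1.48159, -1.85787, -0.3492)  len=1.0122
  (v30,v4,v0) [+-+] → (1.92075, -0.945909, -0.3492)–(2.37627, 0, -0.3492)  len=1.0499

Chained into 2 loop(s):
  loop 1: 14 segments, perimeter = 8.5034
  loop 2: 14 segments, perimeter = 14.4344
Total perimeter = 22.938

loops=2 perimeter=22.938


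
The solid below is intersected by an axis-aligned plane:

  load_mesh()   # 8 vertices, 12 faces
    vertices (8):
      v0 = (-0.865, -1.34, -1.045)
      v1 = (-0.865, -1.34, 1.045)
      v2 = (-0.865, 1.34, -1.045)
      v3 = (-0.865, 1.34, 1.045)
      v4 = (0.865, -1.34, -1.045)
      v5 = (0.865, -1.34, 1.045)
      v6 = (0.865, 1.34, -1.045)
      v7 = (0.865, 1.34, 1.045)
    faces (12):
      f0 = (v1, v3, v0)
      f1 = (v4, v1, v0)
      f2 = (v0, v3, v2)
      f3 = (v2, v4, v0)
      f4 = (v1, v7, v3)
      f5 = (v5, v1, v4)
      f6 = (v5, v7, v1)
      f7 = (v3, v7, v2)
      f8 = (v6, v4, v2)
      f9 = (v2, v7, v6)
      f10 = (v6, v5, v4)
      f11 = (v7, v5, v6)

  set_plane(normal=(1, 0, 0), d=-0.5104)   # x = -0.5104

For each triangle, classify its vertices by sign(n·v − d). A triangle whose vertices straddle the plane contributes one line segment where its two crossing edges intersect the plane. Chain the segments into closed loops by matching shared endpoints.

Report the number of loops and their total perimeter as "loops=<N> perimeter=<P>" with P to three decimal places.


Straddling triangles (8 of 12):
  (v4,v1,v0) [+--] → (-0.5104, -1.34, 0.61661)–(-0.5104, -1.34, -1.045)  len=1.6616
  (v2,v4,v0) [-+-] → (-0.5104, 0.790677, -1.045)–(-0.5104, -1.34, -1.045)  len=2.1307
  (v1,v7,v3) [-+-] → (-0.5104, -0.790677, 1.045)–(-0.5104, 1.34, 1.045)  len=2.1307
  (v5,v1,v4) [+-+] → (-0.5104, -1.34, 1.045)–(-0.5104, -1.34, 0.61661)  len=0.4284
  (v5,v7,v1) [++-] → (-0.5104, -0.790677, 1.045)–(-0.5104, -1.34, 1.045)  len=0.5493
  (v3,v7,v2) [-+-] → (-0.5104, 1.34, 1.045)–(-0.5104, 1.34, -0.61661)  len=1.6616
  (v6,v4,v2) [++-] → (-0.5104, 0.790677, -1.045)–(-0.5104, 1.34, -1.045)  len=0.5493
  (v2,v7,v6) [-++] → (-0.5104, 1.34, -0.61661)–(-0.5104, 1.34, -1.045)  len=0.4284

Chained into 1 loop(s):
  loop 1: 8 segments, perimeter = 9.5400
Total perimeter = 9.540

loops=1 perimeter=9.540


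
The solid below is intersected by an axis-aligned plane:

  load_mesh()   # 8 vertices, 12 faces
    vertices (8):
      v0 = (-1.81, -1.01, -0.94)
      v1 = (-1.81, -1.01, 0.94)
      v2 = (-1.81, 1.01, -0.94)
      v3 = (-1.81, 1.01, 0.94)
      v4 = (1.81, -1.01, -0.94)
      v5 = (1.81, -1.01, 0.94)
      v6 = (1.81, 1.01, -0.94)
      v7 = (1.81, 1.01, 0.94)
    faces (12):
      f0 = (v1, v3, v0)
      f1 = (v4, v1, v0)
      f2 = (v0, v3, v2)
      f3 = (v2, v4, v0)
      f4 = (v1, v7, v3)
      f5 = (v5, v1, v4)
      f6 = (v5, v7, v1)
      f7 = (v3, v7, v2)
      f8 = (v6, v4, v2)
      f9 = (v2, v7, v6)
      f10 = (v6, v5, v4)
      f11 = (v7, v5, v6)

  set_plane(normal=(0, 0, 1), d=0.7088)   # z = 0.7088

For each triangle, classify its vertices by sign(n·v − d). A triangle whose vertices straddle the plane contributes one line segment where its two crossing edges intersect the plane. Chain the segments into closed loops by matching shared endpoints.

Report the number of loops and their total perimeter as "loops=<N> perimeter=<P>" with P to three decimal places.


loops=1 perimeter=11.280

Straddling triangles (8 of 12):
  (v1,v3,v0) [++-] → (-1.81, 0.761583, 0.7088)–(-1.81, -1.01, 0.7088)  len=1.7716
  (v4,v1,v0) [-+-] → (-1.36482, -1.01, 0.7088)–(-1.81, -1.01, 0.7088)  len=0.4452
  (v0,v3,v2) [-+-] → (-1.81, 0.761583, 0.7088)–(-1.81, 1.01, 0.7088)  len=0.2484
  (v5,v1,v4) [++-] → (-1.36482, -1.01, 0.7088)–(1.81, -1.01, 0.7088)  len=3.1748
  (v3,v7,v2) [++-] → (1.36482, 1.01, 0.7088)–(-1.81, 1.01, 0.7088)  len=3.1748
  (v2,v7,v6) [-+-] → (1.36482, 1.01, 0.7088)–(1.81, 1.01, 0.7088)  len=0.4452
  (v6,v5,v4) [-+-] → (1.81, -0.761583, 0.7088)–(1.81, -1.01, 0.7088)  len=0.2484
  (v7,v5,v6) [++-] → (1.81, -0.761583, 0.7088)–(1.81, 1.01, 0.7088)  len=1.7716

Chained into 1 loop(s):
  loop 1: 8 segments, perimeter = 11.2800
Total perimeter = 11.280


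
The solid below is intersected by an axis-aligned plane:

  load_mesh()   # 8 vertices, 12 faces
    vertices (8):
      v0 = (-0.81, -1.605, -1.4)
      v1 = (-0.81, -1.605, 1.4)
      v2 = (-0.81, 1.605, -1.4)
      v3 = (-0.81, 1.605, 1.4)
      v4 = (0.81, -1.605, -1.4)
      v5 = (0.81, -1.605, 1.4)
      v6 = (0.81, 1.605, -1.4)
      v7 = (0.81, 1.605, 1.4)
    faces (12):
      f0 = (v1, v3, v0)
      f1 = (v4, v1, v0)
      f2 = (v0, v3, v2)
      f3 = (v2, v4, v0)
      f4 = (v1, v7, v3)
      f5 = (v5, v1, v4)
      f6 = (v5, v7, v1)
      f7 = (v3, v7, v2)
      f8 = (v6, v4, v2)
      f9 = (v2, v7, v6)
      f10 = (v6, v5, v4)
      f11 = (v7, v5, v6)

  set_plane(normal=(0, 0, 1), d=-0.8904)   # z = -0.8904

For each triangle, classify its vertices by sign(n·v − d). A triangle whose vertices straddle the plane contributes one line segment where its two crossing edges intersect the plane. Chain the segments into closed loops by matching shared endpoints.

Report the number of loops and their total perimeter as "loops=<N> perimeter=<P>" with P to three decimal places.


Straddling triangles (8 of 12):
  (v1,v3,v0) [++-] → (-0.81, -1.02078, -0.8904)–(-0.81, -1.605, -0.8904)  len=0.5842
  (v4,v1,v0) [-+-] → (0.51516, -1.605, -0.8904)–(-0.81, -1.605, -0.8904)  len=1.3252
  (v0,v3,v2) [-+-] → (-0.81, -1.02078, -0.8904)–(-0.81, 1.605, -0.8904)  len=2.6258
  (v5,v1,v4) [++-] → (0.51516, -1.605, -0.8904)–(0.81, -1.605, -0.8904)  len=0.2948
  (v3,v7,v2) [++-] → (-0.51516, 1.605, -0.8904)–(-0.81, 1.605, -0.8904)  len=0.2948
  (v2,v7,v6) [-+-] → (-0.51516, 1.605, -0.8904)–(0.81, 1.605, -0.8904)  len=1.3252
  (v6,v5,v4) [-+-] → (0.81, 1.02078, -0.8904)–(0.81, -1.605, -0.8904)  len=2.6258
  (v7,v5,v6) [++-] → (0.81, 1.02078, -0.8904)–(0.81, 1.605, -0.8904)  len=0.5842

Chained into 1 loop(s):
  loop 1: 8 segments, perimeter = 9.6600
Total perimeter = 9.660

loops=1 perimeter=9.660


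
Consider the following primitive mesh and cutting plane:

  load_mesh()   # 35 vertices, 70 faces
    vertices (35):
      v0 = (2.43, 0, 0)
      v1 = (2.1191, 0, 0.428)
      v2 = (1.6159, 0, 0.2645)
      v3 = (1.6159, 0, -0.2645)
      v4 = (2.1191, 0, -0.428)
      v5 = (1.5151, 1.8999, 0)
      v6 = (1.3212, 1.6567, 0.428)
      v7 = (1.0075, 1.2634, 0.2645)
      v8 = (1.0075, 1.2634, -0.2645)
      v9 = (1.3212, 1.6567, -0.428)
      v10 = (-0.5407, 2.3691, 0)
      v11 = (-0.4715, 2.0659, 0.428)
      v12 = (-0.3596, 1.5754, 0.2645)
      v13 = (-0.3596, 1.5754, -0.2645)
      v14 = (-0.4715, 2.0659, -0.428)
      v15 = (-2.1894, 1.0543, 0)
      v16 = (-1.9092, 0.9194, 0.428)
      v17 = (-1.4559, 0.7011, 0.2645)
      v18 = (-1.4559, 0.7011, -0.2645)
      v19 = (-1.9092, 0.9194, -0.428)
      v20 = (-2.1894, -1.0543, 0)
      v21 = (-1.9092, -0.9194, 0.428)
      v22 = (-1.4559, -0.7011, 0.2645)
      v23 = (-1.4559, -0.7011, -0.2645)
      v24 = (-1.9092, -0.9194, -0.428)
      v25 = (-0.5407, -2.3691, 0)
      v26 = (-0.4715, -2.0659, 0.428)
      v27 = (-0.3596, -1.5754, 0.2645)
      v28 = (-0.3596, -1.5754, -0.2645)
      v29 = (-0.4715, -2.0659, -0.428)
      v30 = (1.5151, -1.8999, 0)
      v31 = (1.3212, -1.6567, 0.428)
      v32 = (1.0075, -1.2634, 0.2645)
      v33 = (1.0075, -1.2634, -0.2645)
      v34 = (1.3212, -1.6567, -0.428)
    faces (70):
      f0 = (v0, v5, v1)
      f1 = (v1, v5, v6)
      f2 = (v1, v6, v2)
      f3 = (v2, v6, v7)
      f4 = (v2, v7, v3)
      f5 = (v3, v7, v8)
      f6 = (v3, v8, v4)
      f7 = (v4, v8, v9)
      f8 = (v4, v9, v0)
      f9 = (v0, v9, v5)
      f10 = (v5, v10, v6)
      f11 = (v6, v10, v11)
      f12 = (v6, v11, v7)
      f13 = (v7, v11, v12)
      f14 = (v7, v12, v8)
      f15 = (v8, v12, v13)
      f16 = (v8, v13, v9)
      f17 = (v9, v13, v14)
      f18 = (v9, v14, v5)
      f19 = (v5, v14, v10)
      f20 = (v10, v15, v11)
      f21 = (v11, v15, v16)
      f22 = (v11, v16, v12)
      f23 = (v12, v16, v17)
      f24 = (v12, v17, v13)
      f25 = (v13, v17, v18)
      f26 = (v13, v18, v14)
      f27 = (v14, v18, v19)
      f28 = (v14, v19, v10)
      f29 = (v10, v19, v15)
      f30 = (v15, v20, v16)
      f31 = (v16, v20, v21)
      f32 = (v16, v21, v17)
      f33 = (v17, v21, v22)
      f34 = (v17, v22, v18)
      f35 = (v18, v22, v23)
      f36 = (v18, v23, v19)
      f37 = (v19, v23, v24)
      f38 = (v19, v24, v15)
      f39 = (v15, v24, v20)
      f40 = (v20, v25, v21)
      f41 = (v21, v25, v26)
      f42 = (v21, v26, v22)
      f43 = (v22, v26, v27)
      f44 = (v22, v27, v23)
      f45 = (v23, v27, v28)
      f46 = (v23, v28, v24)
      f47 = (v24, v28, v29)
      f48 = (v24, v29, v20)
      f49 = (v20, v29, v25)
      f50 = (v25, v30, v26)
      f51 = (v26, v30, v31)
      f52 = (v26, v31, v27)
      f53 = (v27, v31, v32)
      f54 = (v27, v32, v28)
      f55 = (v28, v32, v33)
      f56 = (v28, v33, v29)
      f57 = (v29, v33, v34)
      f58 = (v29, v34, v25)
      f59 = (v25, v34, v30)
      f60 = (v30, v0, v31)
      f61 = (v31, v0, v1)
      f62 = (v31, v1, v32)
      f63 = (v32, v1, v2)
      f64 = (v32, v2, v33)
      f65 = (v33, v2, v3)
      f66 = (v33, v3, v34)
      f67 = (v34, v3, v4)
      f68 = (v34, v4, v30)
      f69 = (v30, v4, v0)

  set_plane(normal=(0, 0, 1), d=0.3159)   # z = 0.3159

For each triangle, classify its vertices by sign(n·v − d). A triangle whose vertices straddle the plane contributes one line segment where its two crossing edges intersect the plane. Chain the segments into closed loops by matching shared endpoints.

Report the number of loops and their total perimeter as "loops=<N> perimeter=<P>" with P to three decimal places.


loops=2 perimeter=24.143

Straddling triangles (28 of 70):
  (v0,v5,v1) [--+] → (1.9609, 0.497614, 0.3159)–(2.20053, 0, 0.3159)  len=0.5523
  (v1,v5,v6) [+-+] → (1.9609, 0.497614, 0.3159)–(1.37199, 1.7204, 0.3159)  len=1.3572
  (v1,v6,v2) [++-] → (1.52325, 0.520822, 0.3159)–(1.77409, 0, 0.3159)  len=0.5781
  (v2,v6,v7) [-+-] → (1.52325, 0.520822, 0.3159)–(1.10612, 1.38704, 0.3159)  len=0.9614
  (v5,v10,v6) [--+] → (0.833539, 1.84329, 0.3159)–(1.37199, 1.7204, 0.3159)  len=0.5523
  (v6,v10,v11) [+-+] → (0.833539, 1.84329, 0.3159)–(-0.489625, 2.14531, 0.3159)  len=1.3572
  (v6,v11,v7) [++-] → (0.542542, 1.51568, 0.3159)–(1.10612, 1.38704, 0.3159)  len=0.5781
  (v7,v11,v12) [-+-] → (0.542542, 1.51568, 0.3159)–(-0.394778, 1.7296, 0.3159)  len=0.9614
  (v10,v15,v11) [--+] → (-0.921445, 1.80095, 0.3159)–(-0.489625, 2.14531, 0.3159)  len=0.5523
  (v11,v15,v16) [+-+] → (-0.921445, 1.80095, 0.3159)–(-1.98259, 0.954732, 0.3159)  len=1.3572
  (v11,v16,v12) [++-] → (-0.846753, 1.36917, 0.3159)–(-0.394778, 1.7296, 0.3159)  len=0.5781
  (v12,v16,v17) [-+-] → (-0.846753, 1.36917, 0.3159)–(-1.59841, 0.769728, 0.3159)  len=0.9614
  (v15,v20,v16) [--+] → (-1.98259, 0.402457, 0.3159)–(-1.98259, 0.954732, 0.3159)  len=0.5523
  (v16,v20,v21) [+-+] → (-1.98259, 0.402457, 0.3159)–(-1.98259, -0.954732, 0.3159)  len=1.3572
  (v16,v21,v17) [++-] → (-1.59841, 0.191658, 0.3159)–(-1.59841, 0.769728, 0.3159)  len=0.5781
  (v17,v21,v22) [-+-] → (-1.59841, 0.191658, 0.3159)–(-1.59841, -0.769728, 0.3159)  len=0.9614
  (v20,v25,v21) [--+] → (-1.55077, -1.2991, 0.3159)–(-1.98259, -0.954732, 0.3159)  len=0.5523
  (v21,v25,v26) [+-+] → (-1.55077, -1.2991, 0.3159)–(-0.489625, -2.14531, 0.3159)  len=1.3572
  (v21,v26,v22) [++-] → (-1.14643, -1.13016, 0.3159)–(-1.59841, -0.769728, 0.3159)  len=0.5781
  (v22,v26,v27) [-+-] → (-1.14643, -1.13016, 0.3159)–(-0.394778, -1.7296, 0.3159)  len=0.9614
  (v25,v30,v26) [--+] → (0.0488221, -2.02242, 0.3159)–(-0.489625, -2.14531, 0.3159)  len=0.5523
  (v26,v30,v31) [+-+] → (0.0488221, -2.02242, 0.3159)–(1.37199, -1.7204, 0.3159)  len=1.3572
  (v26,v31,v27) [++-] → (0.168798, -1.60096, 0.3159)–(-0.394778, -1.7296, 0.3159)  len=0.5781
  (v27,v31,v32) [-+-] → (0.168798, -1.60096, 0.3159)–(1.10612, -1.38704, 0.3159)  len=0.9614
  (v30,v0,v31) [--+] → (1.61161, -1.22278, 0.3159)–(1.37199, -1.7204, 0.3159)  len=0.5523
  (v31,v0,v1) [+-+] → (1.61161, -1.22278, 0.3159)–(2.20053, 0, 0.3159)  len=1.3572
  (v31,v1,v32) [++-] → (1.35696, -0.866221, 0.3159)–(1.10612, -1.38704, 0.3159)  len=0.5781
  (v32,v1,v2) [-+-] → (1.35696, -0.866221, 0.3159)–(1.77409, 0, 0.3159)  len=0.9614

Chained into 2 loop(s):
  loop 1: 14 segments, perimeter = 13.3666
  loop 2: 14 segments, perimeter = 10.7765
Total perimeter = 24.143


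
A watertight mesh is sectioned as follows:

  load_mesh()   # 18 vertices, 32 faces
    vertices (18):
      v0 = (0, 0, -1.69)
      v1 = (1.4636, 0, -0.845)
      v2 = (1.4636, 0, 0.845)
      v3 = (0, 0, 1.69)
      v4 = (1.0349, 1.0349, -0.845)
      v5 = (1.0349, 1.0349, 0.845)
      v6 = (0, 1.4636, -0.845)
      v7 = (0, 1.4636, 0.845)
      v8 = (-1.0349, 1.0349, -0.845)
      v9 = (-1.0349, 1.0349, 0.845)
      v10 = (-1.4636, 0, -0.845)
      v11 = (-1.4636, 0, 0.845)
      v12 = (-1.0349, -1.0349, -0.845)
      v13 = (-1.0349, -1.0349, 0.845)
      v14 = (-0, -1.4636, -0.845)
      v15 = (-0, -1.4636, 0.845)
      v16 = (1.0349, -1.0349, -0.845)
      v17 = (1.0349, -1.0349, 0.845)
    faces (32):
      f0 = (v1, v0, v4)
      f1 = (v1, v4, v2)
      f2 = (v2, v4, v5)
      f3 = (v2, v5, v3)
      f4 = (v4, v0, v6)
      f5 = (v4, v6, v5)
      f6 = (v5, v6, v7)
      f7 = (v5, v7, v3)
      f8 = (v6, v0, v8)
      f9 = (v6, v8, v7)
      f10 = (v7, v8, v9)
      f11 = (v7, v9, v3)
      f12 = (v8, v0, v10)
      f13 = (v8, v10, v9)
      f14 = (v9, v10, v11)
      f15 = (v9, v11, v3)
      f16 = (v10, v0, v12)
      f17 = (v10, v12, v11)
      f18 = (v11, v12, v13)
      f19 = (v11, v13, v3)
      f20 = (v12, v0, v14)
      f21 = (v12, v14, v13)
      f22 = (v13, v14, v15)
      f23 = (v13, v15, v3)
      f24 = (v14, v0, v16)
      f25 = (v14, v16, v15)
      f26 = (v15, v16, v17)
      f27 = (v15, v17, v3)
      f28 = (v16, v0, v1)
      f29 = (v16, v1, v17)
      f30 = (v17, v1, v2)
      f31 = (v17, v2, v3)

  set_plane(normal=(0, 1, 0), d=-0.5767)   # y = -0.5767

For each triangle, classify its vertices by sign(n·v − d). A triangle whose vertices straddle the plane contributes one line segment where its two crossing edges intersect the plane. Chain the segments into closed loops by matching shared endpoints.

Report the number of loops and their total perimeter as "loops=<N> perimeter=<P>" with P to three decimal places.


Straddling triangles (12 of 32):
  (v10,v0,v12) [++-] → (-0.5767, -0.5767, -1.21912)–(-1.22471, -0.5767, -0.845)  len=0.7483
  (v10,v12,v11) [+-+] → (-1.22471, -0.5767, -0.845)–(-1.22471, -0.5767, -0.0967557)  len=0.7482
  (v11,v12,v13) [+--] → (-1.22471, -0.5767, -0.0967557)–(-1.22471, -0.5767, 0.845)  len=0.9418
  (v11,v13,v3) [+-+] → (-1.22471, -0.5767, 0.845)–(-0.5767, -0.5767, 1.21912)  len=0.7483
  (v12,v0,v14) [-+-] → (-0.5767, -0.5767, -1.21912)–(0, -0.5767, -1.35705)  len=0.5930
  (v13,v15,v3) [--+] → (0, -0.5767, 1.35705)–(-0.5767, -0.5767, 1.21912)  len=0.5930
  (v14,v0,v16) [-+-] → (0, -0.5767, -1.35705)–(0.5767, -0.5767, -1.21912)  len=0.5930
  (v15,v17,v3) [--+] → (0.5767, -0.5767, 1.21912)–(0, -0.5767, 1.35705)  len=0.5930
  (v16,v0,v1) [-++] → (0.5767, -0.5767, -1.21912)–(1.22471, -0.5767, -0.845)  len=0.7483
  (v16,v1,v17) [-+-] → (1.22471, -0.5767, -0.845)–(1.22471, -0.5767, 0.0967557)  len=0.9418
  (v17,v1,v2) [-++] → (1.22471, -0.5767, 0.0967557)–(1.22471, -0.5767, 0.845)  len=0.7482
  (v17,v2,v3) [-++] → (1.22471, -0.5767, 0.845)–(0.5767, -0.5767, 1.21912)  len=0.7483

Chained into 1 loop(s):
  loop 1: 12 segments, perimeter = 8.7449
Total perimeter = 8.745

loops=1 perimeter=8.745
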